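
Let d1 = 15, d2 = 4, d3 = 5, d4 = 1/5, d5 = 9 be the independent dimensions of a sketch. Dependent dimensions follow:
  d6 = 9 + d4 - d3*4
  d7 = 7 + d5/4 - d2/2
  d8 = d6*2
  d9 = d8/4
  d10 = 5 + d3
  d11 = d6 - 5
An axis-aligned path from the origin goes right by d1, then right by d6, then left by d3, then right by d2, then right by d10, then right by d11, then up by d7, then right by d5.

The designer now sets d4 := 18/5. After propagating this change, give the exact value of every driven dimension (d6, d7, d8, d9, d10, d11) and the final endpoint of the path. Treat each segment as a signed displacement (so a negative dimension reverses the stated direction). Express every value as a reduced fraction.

d6 = -37/5
d7 = 29/4
d8 = -74/5
d9 = -37/10
d10 = 10
d11 = -62/5
endpoint = (66/5, 29/4)

Apply edit: d4 := 18/5
  d6 = 9 + d4 - d3*4 = -37/5
  d7 = 7 + d5/4 - d2/2 = 29/4
  d8 = d6*2 = -74/5
  d9 = d8/4 = -37/10
  d10 = 5 + d3 = 10
  d11 = d6 - 5 = -62/5
Walk from origin (0, 0):
  seg 1: right by d1 = 15 → (15, 0)
  seg 2: right by d6 = -37/5 → (38/5, 0)
  seg 3: left by d3 = 5 → (13/5, 0)
  seg 4: right by d2 = 4 → (33/5, 0)
  seg 5: right by d10 = 10 → (83/5, 0)
  seg 6: right by d11 = -62/5 → (21/5, 0)
  seg 7: up by d7 = 29/4 → (21/5, 29/4)
  seg 8: right by d5 = 9 → (66/5, 29/4)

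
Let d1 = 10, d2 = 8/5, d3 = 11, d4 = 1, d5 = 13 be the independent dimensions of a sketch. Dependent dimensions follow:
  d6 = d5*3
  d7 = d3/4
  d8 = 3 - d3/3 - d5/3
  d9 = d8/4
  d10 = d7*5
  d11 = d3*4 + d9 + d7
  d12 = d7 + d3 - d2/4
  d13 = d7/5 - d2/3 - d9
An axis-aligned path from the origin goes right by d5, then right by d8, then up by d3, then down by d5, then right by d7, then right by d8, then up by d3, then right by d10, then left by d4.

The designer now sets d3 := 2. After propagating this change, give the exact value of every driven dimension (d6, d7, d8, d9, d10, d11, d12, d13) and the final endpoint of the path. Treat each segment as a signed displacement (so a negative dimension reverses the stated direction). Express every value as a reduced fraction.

Apply edit: d3 := 2
  d6 = d5*3 = 39
  d7 = d3/4 = 1/2
  d8 = 3 - d3/3 - d5/3 = -2
  d9 = d8/4 = -1/2
  d10 = d7*5 = 5/2
  d11 = d3*4 + d9 + d7 = 8
  d12 = d7 + d3 - d2/4 = 21/10
  d13 = d7/5 - d2/3 - d9 = 1/15
Walk from origin (0, 0):
  seg 1: right by d5 = 13 → (13, 0)
  seg 2: right by d8 = -2 → (11, 0)
  seg 3: up by d3 = 2 → (11, 2)
  seg 4: down by d5 = 13 → (11, -11)
  seg 5: right by d7 = 1/2 → (23/2, -11)
  seg 6: right by d8 = -2 → (19/2, -11)
  seg 7: up by d3 = 2 → (19/2, -9)
  seg 8: right by d10 = 5/2 → (12, -9)
  seg 9: left by d4 = 1 → (11, -9)

d6 = 39
d7 = 1/2
d8 = -2
d9 = -1/2
d10 = 5/2
d11 = 8
d12 = 21/10
d13 = 1/15
endpoint = (11, -9)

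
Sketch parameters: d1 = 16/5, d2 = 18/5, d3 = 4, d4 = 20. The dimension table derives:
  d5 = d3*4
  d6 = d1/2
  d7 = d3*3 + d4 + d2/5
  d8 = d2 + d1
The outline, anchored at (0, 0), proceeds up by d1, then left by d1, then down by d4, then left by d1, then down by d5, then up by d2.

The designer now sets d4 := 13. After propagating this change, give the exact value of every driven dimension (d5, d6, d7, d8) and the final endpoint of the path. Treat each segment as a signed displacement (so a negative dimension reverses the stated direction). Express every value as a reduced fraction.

d5 = 16
d6 = 8/5
d7 = 643/25
d8 = 34/5
endpoint = (-32/5, -111/5)

Apply edit: d4 := 13
  d5 = d3*4 = 16
  d6 = d1/2 = 8/5
  d7 = d3*3 + d4 + d2/5 = 643/25
  d8 = d2 + d1 = 34/5
Walk from origin (0, 0):
  seg 1: up by d1 = 16/5 → (0, 16/5)
  seg 2: left by d1 = 16/5 → (-16/5, 16/5)
  seg 3: down by d4 = 13 → (-16/5, -49/5)
  seg 4: left by d1 = 16/5 → (-32/5, -49/5)
  seg 5: down by d5 = 16 → (-32/5, -129/5)
  seg 6: up by d2 = 18/5 → (-32/5, -111/5)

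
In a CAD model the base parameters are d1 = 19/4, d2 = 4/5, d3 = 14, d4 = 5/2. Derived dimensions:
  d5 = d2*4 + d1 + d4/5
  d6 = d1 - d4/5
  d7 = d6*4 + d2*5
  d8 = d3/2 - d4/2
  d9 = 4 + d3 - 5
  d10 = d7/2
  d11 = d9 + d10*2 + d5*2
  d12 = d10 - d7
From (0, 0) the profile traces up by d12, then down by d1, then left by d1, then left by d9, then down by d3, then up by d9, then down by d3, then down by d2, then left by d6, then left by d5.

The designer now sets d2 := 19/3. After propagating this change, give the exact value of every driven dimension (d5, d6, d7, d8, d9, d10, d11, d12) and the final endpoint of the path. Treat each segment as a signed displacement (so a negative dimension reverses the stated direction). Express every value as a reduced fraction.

d5 = 367/12
d6 = 17/4
d7 = 146/3
d8 = 23/4
d9 = 13
d10 = 73/3
d11 = 737/6
d12 = -73/3
endpoint = (-631/12, -605/12)

Apply edit: d2 := 19/3
  d5 = d2*4 + d1 + d4/5 = 367/12
  d6 = d1 - d4/5 = 17/4
  d7 = d6*4 + d2*5 = 146/3
  d8 = d3/2 - d4/2 = 23/4
  d9 = 4 + d3 - 5 = 13
  d10 = d7/2 = 73/3
  d11 = d9 + d10*2 + d5*2 = 737/6
  d12 = d10 - d7 = -73/3
Walk from origin (0, 0):
  seg 1: up by d12 = -73/3 → (0, -73/3)
  seg 2: down by d1 = 19/4 → (0, -349/12)
  seg 3: left by d1 = 19/4 → (-19/4, -349/12)
  seg 4: left by d9 = 13 → (-71/4, -349/12)
  seg 5: down by d3 = 14 → (-71/4, -517/12)
  seg 6: up by d9 = 13 → (-71/4, -361/12)
  seg 7: down by d3 = 14 → (-71/4, -529/12)
  seg 8: down by d2 = 19/3 → (-71/4, -605/12)
  seg 9: left by d6 = 17/4 → (-22, -605/12)
  seg 10: left by d5 = 367/12 → (-631/12, -605/12)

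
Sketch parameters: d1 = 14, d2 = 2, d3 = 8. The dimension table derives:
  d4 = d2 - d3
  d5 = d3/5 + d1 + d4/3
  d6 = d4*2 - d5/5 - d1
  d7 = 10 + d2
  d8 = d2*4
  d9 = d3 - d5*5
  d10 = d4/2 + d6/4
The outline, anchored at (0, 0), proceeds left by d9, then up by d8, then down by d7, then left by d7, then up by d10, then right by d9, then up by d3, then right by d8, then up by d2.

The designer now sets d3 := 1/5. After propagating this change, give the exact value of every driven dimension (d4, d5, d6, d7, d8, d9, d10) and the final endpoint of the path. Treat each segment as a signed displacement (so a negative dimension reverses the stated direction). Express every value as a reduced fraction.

d4 = 9/5
d5 = 366/25
d6 = -1666/125
d7 = 12
d8 = 8
d9 = -73
d10 = -304/125
endpoint = (-4, -529/125)

Apply edit: d3 := 1/5
  d4 = d2 - d3 = 9/5
  d5 = d3/5 + d1 + d4/3 = 366/25
  d6 = d4*2 - d5/5 - d1 = -1666/125
  d7 = 10 + d2 = 12
  d8 = d2*4 = 8
  d9 = d3 - d5*5 = -73
  d10 = d4/2 + d6/4 = -304/125
Walk from origin (0, 0):
  seg 1: left by d9 = -73 → (73, 0)
  seg 2: up by d8 = 8 → (73, 8)
  seg 3: down by d7 = 12 → (73, -4)
  seg 4: left by d7 = 12 → (61, -4)
  seg 5: up by d10 = -304/125 → (61, -804/125)
  seg 6: right by d9 = -73 → (-12, -804/125)
  seg 7: up by d3 = 1/5 → (-12, -779/125)
  seg 8: right by d8 = 8 → (-4, -779/125)
  seg 9: up by d2 = 2 → (-4, -529/125)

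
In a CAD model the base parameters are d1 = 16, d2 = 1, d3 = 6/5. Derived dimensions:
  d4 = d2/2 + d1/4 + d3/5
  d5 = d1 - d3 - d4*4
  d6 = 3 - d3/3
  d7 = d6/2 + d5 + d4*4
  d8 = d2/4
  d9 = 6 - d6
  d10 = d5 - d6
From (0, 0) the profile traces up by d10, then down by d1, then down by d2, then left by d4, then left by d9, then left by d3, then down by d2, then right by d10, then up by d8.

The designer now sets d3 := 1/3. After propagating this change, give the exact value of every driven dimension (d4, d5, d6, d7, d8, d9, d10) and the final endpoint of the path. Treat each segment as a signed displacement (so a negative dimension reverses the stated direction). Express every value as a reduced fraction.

d4 = 137/30
d5 = -13/5
d6 = 26/9
d7 = 154/9
d8 = 1/4
d9 = 28/9
d10 = -247/45
endpoint = (-27/2, -4183/180)

Apply edit: d3 := 1/3
  d4 = d2/2 + d1/4 + d3/5 = 137/30
  d5 = d1 - d3 - d4*4 = -13/5
  d6 = 3 - d3/3 = 26/9
  d7 = d6/2 + d5 + d4*4 = 154/9
  d8 = d2/4 = 1/4
  d9 = 6 - d6 = 28/9
  d10 = d5 - d6 = -247/45
Walk from origin (0, 0):
  seg 1: up by d10 = -247/45 → (0, -247/45)
  seg 2: down by d1 = 16 → (0, -967/45)
  seg 3: down by d2 = 1 → (0, -1012/45)
  seg 4: left by d4 = 137/30 → (-137/30, -1012/45)
  seg 5: left by d9 = 28/9 → (-691/90, -1012/45)
  seg 6: left by d3 = 1/3 → (-721/90, -1012/45)
  seg 7: down by d2 = 1 → (-721/90, -1057/45)
  seg 8: right by d10 = -247/45 → (-27/2, -1057/45)
  seg 9: up by d8 = 1/4 → (-27/2, -4183/180)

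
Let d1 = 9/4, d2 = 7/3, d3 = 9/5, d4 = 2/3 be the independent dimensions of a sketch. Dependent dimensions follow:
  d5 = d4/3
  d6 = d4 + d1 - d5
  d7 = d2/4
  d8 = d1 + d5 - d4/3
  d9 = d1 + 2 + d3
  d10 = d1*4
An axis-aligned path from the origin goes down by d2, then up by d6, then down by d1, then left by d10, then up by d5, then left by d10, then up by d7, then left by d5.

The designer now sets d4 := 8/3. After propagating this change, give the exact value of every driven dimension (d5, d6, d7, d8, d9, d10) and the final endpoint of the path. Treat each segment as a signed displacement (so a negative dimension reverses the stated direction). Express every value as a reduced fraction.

Apply edit: d4 := 8/3
  d5 = d4/3 = 8/9
  d6 = d4 + d1 - d5 = 145/36
  d7 = d2/4 = 7/12
  d8 = d1 + d5 - d4/3 = 9/4
  d9 = d1 + 2 + d3 = 121/20
  d10 = d1*4 = 9
Walk from origin (0, 0):
  seg 1: down by d2 = 7/3 → (0, -7/3)
  seg 2: up by d6 = 145/36 → (0, 61/36)
  seg 3: down by d1 = 9/4 → (0, -5/9)
  seg 4: left by d10 = 9 → (-9, -5/9)
  seg 5: up by d5 = 8/9 → (-9, 1/3)
  seg 6: left by d10 = 9 → (-18, 1/3)
  seg 7: up by d7 = 7/12 → (-18, 11/12)
  seg 8: left by d5 = 8/9 → (-170/9, 11/12)

d5 = 8/9
d6 = 145/36
d7 = 7/12
d8 = 9/4
d9 = 121/20
d10 = 9
endpoint = (-170/9, 11/12)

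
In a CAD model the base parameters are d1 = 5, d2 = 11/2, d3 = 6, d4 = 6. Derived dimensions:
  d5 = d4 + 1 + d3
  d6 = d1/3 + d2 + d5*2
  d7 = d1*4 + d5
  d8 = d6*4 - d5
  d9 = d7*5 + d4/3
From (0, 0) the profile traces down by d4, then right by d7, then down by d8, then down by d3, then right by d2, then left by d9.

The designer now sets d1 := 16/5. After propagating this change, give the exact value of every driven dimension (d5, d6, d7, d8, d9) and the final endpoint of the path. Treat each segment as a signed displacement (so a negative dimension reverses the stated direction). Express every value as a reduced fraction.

d5 = 13
d6 = 977/30
d7 = 129/5
d8 = 1759/15
d9 = 131
endpoint = (-997/10, -1939/15)

Apply edit: d1 := 16/5
  d5 = d4 + 1 + d3 = 13
  d6 = d1/3 + d2 + d5*2 = 977/30
  d7 = d1*4 + d5 = 129/5
  d8 = d6*4 - d5 = 1759/15
  d9 = d7*5 + d4/3 = 131
Walk from origin (0, 0):
  seg 1: down by d4 = 6 → (0, -6)
  seg 2: right by d7 = 129/5 → (129/5, -6)
  seg 3: down by d8 = 1759/15 → (129/5, -1849/15)
  seg 4: down by d3 = 6 → (129/5, -1939/15)
  seg 5: right by d2 = 11/2 → (313/10, -1939/15)
  seg 6: left by d9 = 131 → (-997/10, -1939/15)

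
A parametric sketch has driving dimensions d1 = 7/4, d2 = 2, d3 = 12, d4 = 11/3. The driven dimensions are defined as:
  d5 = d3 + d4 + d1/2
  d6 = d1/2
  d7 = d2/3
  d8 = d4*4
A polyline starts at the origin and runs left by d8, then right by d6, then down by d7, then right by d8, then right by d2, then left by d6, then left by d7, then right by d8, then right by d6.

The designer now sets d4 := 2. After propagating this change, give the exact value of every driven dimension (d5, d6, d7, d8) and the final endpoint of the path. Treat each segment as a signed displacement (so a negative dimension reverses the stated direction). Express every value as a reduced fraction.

d5 = 119/8
d6 = 7/8
d7 = 2/3
d8 = 8
endpoint = (245/24, -2/3)

Apply edit: d4 := 2
  d5 = d3 + d4 + d1/2 = 119/8
  d6 = d1/2 = 7/8
  d7 = d2/3 = 2/3
  d8 = d4*4 = 8
Walk from origin (0, 0):
  seg 1: left by d8 = 8 → (-8, 0)
  seg 2: right by d6 = 7/8 → (-57/8, 0)
  seg 3: down by d7 = 2/3 → (-57/8, -2/3)
  seg 4: right by d8 = 8 → (7/8, -2/3)
  seg 5: right by d2 = 2 → (23/8, -2/3)
  seg 6: left by d6 = 7/8 → (2, -2/3)
  seg 7: left by d7 = 2/3 → (4/3, -2/3)
  seg 8: right by d8 = 8 → (28/3, -2/3)
  seg 9: right by d6 = 7/8 → (245/24, -2/3)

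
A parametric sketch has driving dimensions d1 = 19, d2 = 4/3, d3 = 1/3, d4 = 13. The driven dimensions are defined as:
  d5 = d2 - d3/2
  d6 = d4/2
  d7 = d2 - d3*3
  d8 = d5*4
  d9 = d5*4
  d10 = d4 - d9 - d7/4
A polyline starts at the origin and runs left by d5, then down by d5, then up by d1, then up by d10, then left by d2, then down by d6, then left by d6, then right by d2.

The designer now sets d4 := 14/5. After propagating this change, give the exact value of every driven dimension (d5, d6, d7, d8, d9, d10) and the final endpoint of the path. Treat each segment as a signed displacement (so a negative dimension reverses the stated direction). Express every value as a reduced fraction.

Apply edit: d4 := 14/5
  d5 = d2 - d3/2 = 7/6
  d6 = d4/2 = 7/5
  d7 = d2 - d3*3 = 1/3
  d8 = d5*4 = 14/3
  d9 = d5*4 = 14/3
  d10 = d4 - d9 - d7/4 = -39/20
Walk from origin (0, 0):
  seg 1: left by d5 = 7/6 → (-7/6, 0)
  seg 2: down by d5 = 7/6 → (-7/6, -7/6)
  seg 3: up by d1 = 19 → (-7/6, 107/6)
  seg 4: up by d10 = -39/20 → (-7/6, 953/60)
  seg 5: left by d2 = 4/3 → (-5/2, 953/60)
  seg 6: down by d6 = 7/5 → (-5/2, 869/60)
  seg 7: left by d6 = 7/5 → (-39/10, 869/60)
  seg 8: right by d2 = 4/3 → (-77/30, 869/60)

d5 = 7/6
d6 = 7/5
d7 = 1/3
d8 = 14/3
d9 = 14/3
d10 = -39/20
endpoint = (-77/30, 869/60)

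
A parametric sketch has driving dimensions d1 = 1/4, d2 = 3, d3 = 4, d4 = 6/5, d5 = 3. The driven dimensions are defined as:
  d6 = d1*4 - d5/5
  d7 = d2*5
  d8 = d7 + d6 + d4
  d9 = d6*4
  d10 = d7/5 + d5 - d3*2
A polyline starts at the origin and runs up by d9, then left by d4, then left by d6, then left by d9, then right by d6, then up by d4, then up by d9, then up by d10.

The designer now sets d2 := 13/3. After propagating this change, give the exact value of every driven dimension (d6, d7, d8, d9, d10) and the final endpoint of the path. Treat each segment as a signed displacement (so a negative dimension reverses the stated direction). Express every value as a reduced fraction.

d6 = 2/5
d7 = 65/3
d8 = 349/15
d9 = 8/5
d10 = -2/3
endpoint = (-14/5, 56/15)

Apply edit: d2 := 13/3
  d6 = d1*4 - d5/5 = 2/5
  d7 = d2*5 = 65/3
  d8 = d7 + d6 + d4 = 349/15
  d9 = d6*4 = 8/5
  d10 = d7/5 + d5 - d3*2 = -2/3
Walk from origin (0, 0):
  seg 1: up by d9 = 8/5 → (0, 8/5)
  seg 2: left by d4 = 6/5 → (-6/5, 8/5)
  seg 3: left by d6 = 2/5 → (-8/5, 8/5)
  seg 4: left by d9 = 8/5 → (-16/5, 8/5)
  seg 5: right by d6 = 2/5 → (-14/5, 8/5)
  seg 6: up by d4 = 6/5 → (-14/5, 14/5)
  seg 7: up by d9 = 8/5 → (-14/5, 22/5)
  seg 8: up by d10 = -2/3 → (-14/5, 56/15)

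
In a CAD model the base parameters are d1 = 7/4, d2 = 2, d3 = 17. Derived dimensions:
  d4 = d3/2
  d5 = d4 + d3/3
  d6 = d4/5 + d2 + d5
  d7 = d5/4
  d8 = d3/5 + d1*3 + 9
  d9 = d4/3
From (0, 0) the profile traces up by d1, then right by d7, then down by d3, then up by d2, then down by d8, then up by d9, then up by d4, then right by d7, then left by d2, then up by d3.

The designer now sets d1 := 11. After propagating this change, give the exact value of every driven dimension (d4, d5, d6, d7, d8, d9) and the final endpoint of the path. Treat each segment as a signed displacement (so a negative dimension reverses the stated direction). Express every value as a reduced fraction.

d4 = 17/2
d5 = 85/6
d6 = 268/15
d7 = 85/24
d8 = 227/5
d9 = 17/6
endpoint = (61/12, -316/15)

Apply edit: d1 := 11
  d4 = d3/2 = 17/2
  d5 = d4 + d3/3 = 85/6
  d6 = d4/5 + d2 + d5 = 268/15
  d7 = d5/4 = 85/24
  d8 = d3/5 + d1*3 + 9 = 227/5
  d9 = d4/3 = 17/6
Walk from origin (0, 0):
  seg 1: up by d1 = 11 → (0, 11)
  seg 2: right by d7 = 85/24 → (85/24, 11)
  seg 3: down by d3 = 17 → (85/24, -6)
  seg 4: up by d2 = 2 → (85/24, -4)
  seg 5: down by d8 = 227/5 → (85/24, -247/5)
  seg 6: up by d9 = 17/6 → (85/24, -1397/30)
  seg 7: up by d4 = 17/2 → (85/24, -571/15)
  seg 8: right by d7 = 85/24 → (85/12, -571/15)
  seg 9: left by d2 = 2 → (61/12, -571/15)
  seg 10: up by d3 = 17 → (61/12, -316/15)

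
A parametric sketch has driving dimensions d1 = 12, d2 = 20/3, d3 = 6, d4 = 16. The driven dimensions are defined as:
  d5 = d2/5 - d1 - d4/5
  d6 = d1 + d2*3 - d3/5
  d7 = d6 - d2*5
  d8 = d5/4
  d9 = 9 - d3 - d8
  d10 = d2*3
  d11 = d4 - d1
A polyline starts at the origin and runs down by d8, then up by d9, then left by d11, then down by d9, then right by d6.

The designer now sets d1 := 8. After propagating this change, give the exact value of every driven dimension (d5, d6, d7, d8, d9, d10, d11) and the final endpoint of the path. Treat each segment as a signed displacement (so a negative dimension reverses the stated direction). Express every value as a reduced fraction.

Apply edit: d1 := 8
  d5 = d2/5 - d1 - d4/5 = -148/15
  d6 = d1 + d2*3 - d3/5 = 134/5
  d7 = d6 - d2*5 = -98/15
  d8 = d5/4 = -37/15
  d9 = 9 - d3 - d8 = 82/15
  d10 = d2*3 = 20
  d11 = d4 - d1 = 8
Walk from origin (0, 0):
  seg 1: down by d8 = -37/15 → (0, 37/15)
  seg 2: up by d9 = 82/15 → (0, 119/15)
  seg 3: left by d11 = 8 → (-8, 119/15)
  seg 4: down by d9 = 82/15 → (-8, 37/15)
  seg 5: right by d6 = 134/5 → (94/5, 37/15)

d5 = -148/15
d6 = 134/5
d7 = -98/15
d8 = -37/15
d9 = 82/15
d10 = 20
d11 = 8
endpoint = (94/5, 37/15)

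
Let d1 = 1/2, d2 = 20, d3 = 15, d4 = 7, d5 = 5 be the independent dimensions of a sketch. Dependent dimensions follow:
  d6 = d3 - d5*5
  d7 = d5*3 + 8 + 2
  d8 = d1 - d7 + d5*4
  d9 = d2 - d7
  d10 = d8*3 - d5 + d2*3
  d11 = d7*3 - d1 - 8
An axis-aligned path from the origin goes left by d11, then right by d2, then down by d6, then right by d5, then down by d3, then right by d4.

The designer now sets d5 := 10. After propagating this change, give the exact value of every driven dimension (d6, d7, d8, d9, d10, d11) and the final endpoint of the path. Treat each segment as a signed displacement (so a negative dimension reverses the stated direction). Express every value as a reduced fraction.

Apply edit: d5 := 10
  d6 = d3 - d5*5 = -35
  d7 = d5*3 + 8 + 2 = 40
  d8 = d1 - d7 + d5*4 = 1/2
  d9 = d2 - d7 = -20
  d10 = d8*3 - d5 + d2*3 = 103/2
  d11 = d7*3 - d1 - 8 = 223/2
Walk from origin (0, 0):
  seg 1: left by d11 = 223/2 → (-223/2, 0)
  seg 2: right by d2 = 20 → (-183/2, 0)
  seg 3: down by d6 = -35 → (-183/2, 35)
  seg 4: right by d5 = 10 → (-163/2, 35)
  seg 5: down by d3 = 15 → (-163/2, 20)
  seg 6: right by d4 = 7 → (-149/2, 20)

d6 = -35
d7 = 40
d8 = 1/2
d9 = -20
d10 = 103/2
d11 = 223/2
endpoint = (-149/2, 20)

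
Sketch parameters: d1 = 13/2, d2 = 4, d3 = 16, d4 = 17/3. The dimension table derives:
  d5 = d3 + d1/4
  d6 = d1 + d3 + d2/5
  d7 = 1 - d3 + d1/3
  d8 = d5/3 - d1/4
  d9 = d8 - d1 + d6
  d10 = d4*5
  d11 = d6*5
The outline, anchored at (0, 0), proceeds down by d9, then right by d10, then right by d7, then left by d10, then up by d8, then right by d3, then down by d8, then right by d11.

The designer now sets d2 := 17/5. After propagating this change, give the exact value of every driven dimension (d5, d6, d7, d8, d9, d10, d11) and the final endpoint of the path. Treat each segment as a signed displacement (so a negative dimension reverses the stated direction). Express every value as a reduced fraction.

Apply edit: d2 := 17/5
  d5 = d3 + d1/4 = 141/8
  d6 = d1 + d3 + d2/5 = 1159/50
  d7 = 1 - d3 + d1/3 = -77/6
  d8 = d5/3 - d1/4 = 17/4
  d9 = d8 - d1 + d6 = 2093/100
  d10 = d4*5 = 85/3
  d11 = d6*5 = 1159/10
Walk from origin (0, 0):
  seg 1: down by d9 = 2093/100 → (0, -2093/100)
  seg 2: right by d10 = 85/3 → (85/3, -2093/100)
  seg 3: right by d7 = -77/6 → (31/2, -2093/100)
  seg 4: left by d10 = 85/3 → (-77/6, -2093/100)
  seg 5: up by d8 = 17/4 → (-77/6, -417/25)
  seg 6: right by d3 = 16 → (19/6, -417/25)
  seg 7: down by d8 = 17/4 → (19/6, -2093/100)
  seg 8: right by d11 = 1159/10 → (1786/15, -2093/100)

d5 = 141/8
d6 = 1159/50
d7 = -77/6
d8 = 17/4
d9 = 2093/100
d10 = 85/3
d11 = 1159/10
endpoint = (1786/15, -2093/100)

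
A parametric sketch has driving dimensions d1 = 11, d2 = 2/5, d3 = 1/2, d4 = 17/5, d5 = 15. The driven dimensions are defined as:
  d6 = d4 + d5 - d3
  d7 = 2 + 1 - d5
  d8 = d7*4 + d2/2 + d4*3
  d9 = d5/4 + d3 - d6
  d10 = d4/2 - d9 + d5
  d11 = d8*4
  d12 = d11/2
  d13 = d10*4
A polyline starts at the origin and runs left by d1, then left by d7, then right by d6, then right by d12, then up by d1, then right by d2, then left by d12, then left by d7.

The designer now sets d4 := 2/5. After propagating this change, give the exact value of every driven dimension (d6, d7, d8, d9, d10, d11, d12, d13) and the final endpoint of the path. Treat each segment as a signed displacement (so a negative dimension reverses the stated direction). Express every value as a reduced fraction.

Apply edit: d4 := 2/5
  d6 = d4 + d5 - d3 = 149/10
  d7 = 2 + 1 - d5 = -12
  d8 = d7*4 + d2/2 + d4*3 = -233/5
  d9 = d5/4 + d3 - d6 = -213/20
  d10 = d4/2 - d9 + d5 = 517/20
  d11 = d8*4 = -932/5
  d12 = d11/2 = -466/5
  d13 = d10*4 = 517/5
Walk from origin (0, 0):
  seg 1: left by d1 = 11 → (-11, 0)
  seg 2: left by d7 = -12 → (1, 0)
  seg 3: right by d6 = 149/10 → (159/10, 0)
  seg 4: right by d12 = -466/5 → (-773/10, 0)
  seg 5: up by d1 = 11 → (-773/10, 11)
  seg 6: right by d2 = 2/5 → (-769/10, 11)
  seg 7: left by d12 = -466/5 → (163/10, 11)
  seg 8: left by d7 = -12 → (283/10, 11)

d6 = 149/10
d7 = -12
d8 = -233/5
d9 = -213/20
d10 = 517/20
d11 = -932/5
d12 = -466/5
d13 = 517/5
endpoint = (283/10, 11)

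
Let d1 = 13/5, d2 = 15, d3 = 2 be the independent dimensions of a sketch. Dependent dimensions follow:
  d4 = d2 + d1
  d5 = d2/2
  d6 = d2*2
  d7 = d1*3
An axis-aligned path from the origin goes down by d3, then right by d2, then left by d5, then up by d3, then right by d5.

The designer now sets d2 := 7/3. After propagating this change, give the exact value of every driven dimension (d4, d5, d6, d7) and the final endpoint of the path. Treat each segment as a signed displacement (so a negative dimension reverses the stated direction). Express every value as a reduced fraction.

Apply edit: d2 := 7/3
  d4 = d2 + d1 = 74/15
  d5 = d2/2 = 7/6
  d6 = d2*2 = 14/3
  d7 = d1*3 = 39/5
Walk from origin (0, 0):
  seg 1: down by d3 = 2 → (0, -2)
  seg 2: right by d2 = 7/3 → (7/3, -2)
  seg 3: left by d5 = 7/6 → (7/6, -2)
  seg 4: up by d3 = 2 → (7/6, 0)
  seg 5: right by d5 = 7/6 → (7/3, 0)

d4 = 74/15
d5 = 7/6
d6 = 14/3
d7 = 39/5
endpoint = (7/3, 0)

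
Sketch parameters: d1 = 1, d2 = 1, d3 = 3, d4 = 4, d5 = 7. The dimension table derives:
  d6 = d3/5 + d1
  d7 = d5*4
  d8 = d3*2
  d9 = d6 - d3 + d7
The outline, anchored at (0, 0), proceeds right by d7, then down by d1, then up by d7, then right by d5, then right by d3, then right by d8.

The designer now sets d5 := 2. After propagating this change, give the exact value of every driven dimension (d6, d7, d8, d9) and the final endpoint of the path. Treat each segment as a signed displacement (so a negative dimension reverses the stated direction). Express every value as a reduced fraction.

d6 = 8/5
d7 = 8
d8 = 6
d9 = 33/5
endpoint = (19, 7)

Apply edit: d5 := 2
  d6 = d3/5 + d1 = 8/5
  d7 = d5*4 = 8
  d8 = d3*2 = 6
  d9 = d6 - d3 + d7 = 33/5
Walk from origin (0, 0):
  seg 1: right by d7 = 8 → (8, 0)
  seg 2: down by d1 = 1 → (8, -1)
  seg 3: up by d7 = 8 → (8, 7)
  seg 4: right by d5 = 2 → (10, 7)
  seg 5: right by d3 = 3 → (13, 7)
  seg 6: right by d8 = 6 → (19, 7)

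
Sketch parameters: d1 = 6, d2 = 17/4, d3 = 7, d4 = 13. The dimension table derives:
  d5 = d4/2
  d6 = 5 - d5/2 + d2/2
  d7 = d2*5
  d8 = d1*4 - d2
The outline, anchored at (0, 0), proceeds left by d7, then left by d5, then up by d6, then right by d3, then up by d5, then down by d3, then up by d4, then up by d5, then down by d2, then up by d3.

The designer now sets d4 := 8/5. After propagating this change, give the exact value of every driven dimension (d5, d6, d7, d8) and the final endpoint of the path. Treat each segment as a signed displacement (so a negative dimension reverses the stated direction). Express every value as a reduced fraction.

d5 = 4/5
d6 = 269/40
d7 = 85/4
d8 = 79/4
endpoint = (-301/20, 227/40)

Apply edit: d4 := 8/5
  d5 = d4/2 = 4/5
  d6 = 5 - d5/2 + d2/2 = 269/40
  d7 = d2*5 = 85/4
  d8 = d1*4 - d2 = 79/4
Walk from origin (0, 0):
  seg 1: left by d7 = 85/4 → (-85/4, 0)
  seg 2: left by d5 = 4/5 → (-441/20, 0)
  seg 3: up by d6 = 269/40 → (-441/20, 269/40)
  seg 4: right by d3 = 7 → (-301/20, 269/40)
  seg 5: up by d5 = 4/5 → (-301/20, 301/40)
  seg 6: down by d3 = 7 → (-301/20, 21/40)
  seg 7: up by d4 = 8/5 → (-301/20, 17/8)
  seg 8: up by d5 = 4/5 → (-301/20, 117/40)
  seg 9: down by d2 = 17/4 → (-301/20, -53/40)
  seg 10: up by d3 = 7 → (-301/20, 227/40)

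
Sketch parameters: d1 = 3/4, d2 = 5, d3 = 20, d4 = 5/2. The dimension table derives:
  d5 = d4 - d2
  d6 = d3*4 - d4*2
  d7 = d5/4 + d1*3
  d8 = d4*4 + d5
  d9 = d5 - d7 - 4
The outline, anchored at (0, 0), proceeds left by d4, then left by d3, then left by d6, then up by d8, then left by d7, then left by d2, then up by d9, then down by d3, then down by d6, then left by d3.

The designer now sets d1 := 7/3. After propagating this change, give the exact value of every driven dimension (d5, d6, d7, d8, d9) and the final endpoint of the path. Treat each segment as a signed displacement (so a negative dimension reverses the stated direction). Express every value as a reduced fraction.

d5 = -5/2
d6 = 75
d7 = 51/8
d8 = 15/2
d9 = -103/8
endpoint = (-1031/8, -803/8)

Apply edit: d1 := 7/3
  d5 = d4 - d2 = -5/2
  d6 = d3*4 - d4*2 = 75
  d7 = d5/4 + d1*3 = 51/8
  d8 = d4*4 + d5 = 15/2
  d9 = d5 - d7 - 4 = -103/8
Walk from origin (0, 0):
  seg 1: left by d4 = 5/2 → (-5/2, 0)
  seg 2: left by d3 = 20 → (-45/2, 0)
  seg 3: left by d6 = 75 → (-195/2, 0)
  seg 4: up by d8 = 15/2 → (-195/2, 15/2)
  seg 5: left by d7 = 51/8 → (-831/8, 15/2)
  seg 6: left by d2 = 5 → (-871/8, 15/2)
  seg 7: up by d9 = -103/8 → (-871/8, -43/8)
  seg 8: down by d3 = 20 → (-871/8, -203/8)
  seg 9: down by d6 = 75 → (-871/8, -803/8)
  seg 10: left by d3 = 20 → (-1031/8, -803/8)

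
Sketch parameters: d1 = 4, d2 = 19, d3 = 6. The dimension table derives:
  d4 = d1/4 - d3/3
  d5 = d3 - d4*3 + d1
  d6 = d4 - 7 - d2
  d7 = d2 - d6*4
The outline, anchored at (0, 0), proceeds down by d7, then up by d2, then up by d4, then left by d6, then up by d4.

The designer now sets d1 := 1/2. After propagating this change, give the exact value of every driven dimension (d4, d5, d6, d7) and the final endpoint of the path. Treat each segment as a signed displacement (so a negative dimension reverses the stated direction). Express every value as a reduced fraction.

Apply edit: d1 := 1/2
  d4 = d1/4 - d3/3 = -15/8
  d5 = d3 - d4*3 + d1 = 97/8
  d6 = d4 - 7 - d2 = -223/8
  d7 = d2 - d6*4 = 261/2
Walk from origin (0, 0):
  seg 1: down by d7 = 261/2 → (0, -261/2)
  seg 2: up by d2 = 19 → (0, -223/2)
  seg 3: up by d4 = -15/8 → (0, -907/8)
  seg 4: left by d6 = -223/8 → (223/8, -907/8)
  seg 5: up by d4 = -15/8 → (223/8, -461/4)

d4 = -15/8
d5 = 97/8
d6 = -223/8
d7 = 261/2
endpoint = (223/8, -461/4)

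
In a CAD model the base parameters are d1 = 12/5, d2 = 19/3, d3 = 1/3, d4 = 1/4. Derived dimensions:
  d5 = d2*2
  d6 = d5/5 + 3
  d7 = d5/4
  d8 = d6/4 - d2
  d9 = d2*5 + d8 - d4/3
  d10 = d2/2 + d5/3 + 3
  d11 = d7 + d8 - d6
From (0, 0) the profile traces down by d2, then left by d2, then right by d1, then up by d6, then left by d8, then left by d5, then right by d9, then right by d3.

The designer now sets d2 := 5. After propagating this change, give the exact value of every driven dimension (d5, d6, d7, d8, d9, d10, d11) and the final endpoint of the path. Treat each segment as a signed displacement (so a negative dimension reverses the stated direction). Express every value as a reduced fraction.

Apply edit: d2 := 5
  d5 = d2*2 = 10
  d6 = d5/5 + 3 = 5
  d7 = d5/4 = 5/2
  d8 = d6/4 - d2 = -15/4
  d9 = d2*5 + d8 - d4/3 = 127/6
  d10 = d2/2 + d5/3 + 3 = 53/6
  d11 = d7 + d8 - d6 = -25/4
Walk from origin (0, 0):
  seg 1: down by d2 = 5 → (0, -5)
  seg 2: left by d2 = 5 → (-5, -5)
  seg 3: right by d1 = 12/5 → (-13/5, -5)
  seg 4: up by d6 = 5 → (-13/5, 0)
  seg 5: left by d8 = -15/4 → (23/20, 0)
  seg 6: left by d5 = 10 → (-177/20, 0)
  seg 7: right by d9 = 127/6 → (739/60, 0)
  seg 8: right by d3 = 1/3 → (253/20, 0)

d5 = 10
d6 = 5
d7 = 5/2
d8 = -15/4
d9 = 127/6
d10 = 53/6
d11 = -25/4
endpoint = (253/20, 0)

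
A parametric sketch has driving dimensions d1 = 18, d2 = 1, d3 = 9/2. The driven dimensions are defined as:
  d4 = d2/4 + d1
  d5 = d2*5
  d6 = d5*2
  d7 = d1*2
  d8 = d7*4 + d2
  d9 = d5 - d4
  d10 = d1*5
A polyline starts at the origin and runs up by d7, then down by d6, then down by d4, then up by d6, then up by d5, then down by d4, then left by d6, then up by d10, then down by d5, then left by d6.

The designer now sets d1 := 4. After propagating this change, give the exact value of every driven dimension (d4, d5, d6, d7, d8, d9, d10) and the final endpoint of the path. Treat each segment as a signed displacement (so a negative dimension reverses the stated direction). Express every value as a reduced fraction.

Apply edit: d1 := 4
  d4 = d2/4 + d1 = 17/4
  d5 = d2*5 = 5
  d6 = d5*2 = 10
  d7 = d1*2 = 8
  d8 = d7*4 + d2 = 33
  d9 = d5 - d4 = 3/4
  d10 = d1*5 = 20
Walk from origin (0, 0):
  seg 1: up by d7 = 8 → (0, 8)
  seg 2: down by d6 = 10 → (0, -2)
  seg 3: down by d4 = 17/4 → (0, -25/4)
  seg 4: up by d6 = 10 → (0, 15/4)
  seg 5: up by d5 = 5 → (0, 35/4)
  seg 6: down by d4 = 17/4 → (0, 9/2)
  seg 7: left by d6 = 10 → (-10, 9/2)
  seg 8: up by d10 = 20 → (-10, 49/2)
  seg 9: down by d5 = 5 → (-10, 39/2)
  seg 10: left by d6 = 10 → (-20, 39/2)

d4 = 17/4
d5 = 5
d6 = 10
d7 = 8
d8 = 33
d9 = 3/4
d10 = 20
endpoint = (-20, 39/2)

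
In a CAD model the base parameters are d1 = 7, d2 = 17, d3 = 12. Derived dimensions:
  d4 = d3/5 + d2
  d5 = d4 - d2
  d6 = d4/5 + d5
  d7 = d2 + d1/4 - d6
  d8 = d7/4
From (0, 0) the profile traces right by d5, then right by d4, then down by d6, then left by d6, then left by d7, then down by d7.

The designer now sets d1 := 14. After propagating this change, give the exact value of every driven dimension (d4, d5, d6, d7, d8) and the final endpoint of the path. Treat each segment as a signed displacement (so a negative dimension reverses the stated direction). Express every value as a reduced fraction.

d4 = 97/5
d5 = 12/5
d6 = 157/25
d7 = 711/50
d8 = 711/200
endpoint = (13/10, -41/2)

Apply edit: d1 := 14
  d4 = d3/5 + d2 = 97/5
  d5 = d4 - d2 = 12/5
  d6 = d4/5 + d5 = 157/25
  d7 = d2 + d1/4 - d6 = 711/50
  d8 = d7/4 = 711/200
Walk from origin (0, 0):
  seg 1: right by d5 = 12/5 → (12/5, 0)
  seg 2: right by d4 = 97/5 → (109/5, 0)
  seg 3: down by d6 = 157/25 → (109/5, -157/25)
  seg 4: left by d6 = 157/25 → (388/25, -157/25)
  seg 5: left by d7 = 711/50 → (13/10, -157/25)
  seg 6: down by d7 = 711/50 → (13/10, -41/2)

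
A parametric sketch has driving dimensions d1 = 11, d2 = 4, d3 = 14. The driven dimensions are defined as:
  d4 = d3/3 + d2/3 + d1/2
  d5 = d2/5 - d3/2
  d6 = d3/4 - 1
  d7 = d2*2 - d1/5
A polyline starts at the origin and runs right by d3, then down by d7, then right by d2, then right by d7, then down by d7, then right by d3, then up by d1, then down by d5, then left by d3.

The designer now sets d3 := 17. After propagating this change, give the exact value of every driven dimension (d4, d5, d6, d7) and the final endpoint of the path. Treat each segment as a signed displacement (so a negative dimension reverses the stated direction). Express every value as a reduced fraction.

d4 = 25/2
d5 = -77/10
d6 = 13/4
d7 = 29/5
endpoint = (134/5, 71/10)

Apply edit: d3 := 17
  d4 = d3/3 + d2/3 + d1/2 = 25/2
  d5 = d2/5 - d3/2 = -77/10
  d6 = d3/4 - 1 = 13/4
  d7 = d2*2 - d1/5 = 29/5
Walk from origin (0, 0):
  seg 1: right by d3 = 17 → (17, 0)
  seg 2: down by d7 = 29/5 → (17, -29/5)
  seg 3: right by d2 = 4 → (21, -29/5)
  seg 4: right by d7 = 29/5 → (134/5, -29/5)
  seg 5: down by d7 = 29/5 → (134/5, -58/5)
  seg 6: right by d3 = 17 → (219/5, -58/5)
  seg 7: up by d1 = 11 → (219/5, -3/5)
  seg 8: down by d5 = -77/10 → (219/5, 71/10)
  seg 9: left by d3 = 17 → (134/5, 71/10)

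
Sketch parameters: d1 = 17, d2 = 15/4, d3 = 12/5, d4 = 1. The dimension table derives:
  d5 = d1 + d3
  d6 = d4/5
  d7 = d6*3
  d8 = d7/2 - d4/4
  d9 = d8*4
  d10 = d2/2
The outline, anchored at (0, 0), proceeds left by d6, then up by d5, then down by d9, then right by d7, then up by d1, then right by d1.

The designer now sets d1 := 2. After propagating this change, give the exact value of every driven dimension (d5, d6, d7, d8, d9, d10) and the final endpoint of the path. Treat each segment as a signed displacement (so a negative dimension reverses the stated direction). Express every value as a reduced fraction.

d5 = 22/5
d6 = 1/5
d7 = 3/5
d8 = 1/20
d9 = 1/5
d10 = 15/8
endpoint = (12/5, 31/5)

Apply edit: d1 := 2
  d5 = d1 + d3 = 22/5
  d6 = d4/5 = 1/5
  d7 = d6*3 = 3/5
  d8 = d7/2 - d4/4 = 1/20
  d9 = d8*4 = 1/5
  d10 = d2/2 = 15/8
Walk from origin (0, 0):
  seg 1: left by d6 = 1/5 → (-1/5, 0)
  seg 2: up by d5 = 22/5 → (-1/5, 22/5)
  seg 3: down by d9 = 1/5 → (-1/5, 21/5)
  seg 4: right by d7 = 3/5 → (2/5, 21/5)
  seg 5: up by d1 = 2 → (2/5, 31/5)
  seg 6: right by d1 = 2 → (12/5, 31/5)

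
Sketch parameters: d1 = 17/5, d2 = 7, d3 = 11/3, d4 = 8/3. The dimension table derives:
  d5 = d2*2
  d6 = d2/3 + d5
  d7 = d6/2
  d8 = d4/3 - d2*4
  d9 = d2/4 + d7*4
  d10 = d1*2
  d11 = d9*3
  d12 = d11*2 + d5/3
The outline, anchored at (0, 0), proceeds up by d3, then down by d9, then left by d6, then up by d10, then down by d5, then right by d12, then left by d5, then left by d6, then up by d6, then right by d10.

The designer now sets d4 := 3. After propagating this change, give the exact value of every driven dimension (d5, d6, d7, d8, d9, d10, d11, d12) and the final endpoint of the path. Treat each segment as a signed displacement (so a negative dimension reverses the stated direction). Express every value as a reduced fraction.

Apply edit: d4 := 3
  d5 = d2*2 = 14
  d6 = d2/3 + d5 = 49/3
  d7 = d6/2 = 49/6
  d8 = d4/3 - d2*4 = -27
  d9 = d2/4 + d7*4 = 413/12
  d10 = d1*2 = 34/5
  d11 = d9*3 = 413/4
  d12 = d11*2 + d5/3 = 1267/6
Walk from origin (0, 0):
  seg 1: up by d3 = 11/3 → (0, 11/3)
  seg 2: down by d9 = 413/12 → (0, -123/4)
  seg 3: left by d6 = 49/3 → (-49/3, -123/4)
  seg 4: up by d10 = 34/5 → (-49/3, -479/20)
  seg 5: down by d5 = 14 → (-49/3, -759/20)
  seg 6: right by d12 = 1267/6 → (1169/6, -759/20)
  seg 7: left by d5 = 14 → (1085/6, -759/20)
  seg 8: left by d6 = 49/3 → (329/2, -759/20)
  seg 9: up by d6 = 49/3 → (329/2, -1297/60)
  seg 10: right by d10 = 34/5 → (1713/10, -1297/60)

d5 = 14
d6 = 49/3
d7 = 49/6
d8 = -27
d9 = 413/12
d10 = 34/5
d11 = 413/4
d12 = 1267/6
endpoint = (1713/10, -1297/60)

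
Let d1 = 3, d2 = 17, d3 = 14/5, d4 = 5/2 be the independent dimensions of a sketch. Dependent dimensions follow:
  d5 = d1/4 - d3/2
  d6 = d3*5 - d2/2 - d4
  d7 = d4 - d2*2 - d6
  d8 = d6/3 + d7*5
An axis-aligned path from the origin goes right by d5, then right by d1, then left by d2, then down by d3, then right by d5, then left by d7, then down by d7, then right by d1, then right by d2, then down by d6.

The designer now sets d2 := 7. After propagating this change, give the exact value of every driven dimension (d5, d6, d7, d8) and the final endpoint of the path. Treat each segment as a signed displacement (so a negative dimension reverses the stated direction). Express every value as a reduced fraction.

d5 = -13/20
d6 = 8
d7 = -39/2
d8 = -569/6
endpoint = (121/5, 87/10)

Apply edit: d2 := 7
  d5 = d1/4 - d3/2 = -13/20
  d6 = d3*5 - d2/2 - d4 = 8
  d7 = d4 - d2*2 - d6 = -39/2
  d8 = d6/3 + d7*5 = -569/6
Walk from origin (0, 0):
  seg 1: right by d5 = -13/20 → (-13/20, 0)
  seg 2: right by d1 = 3 → (47/20, 0)
  seg 3: left by d2 = 7 → (-93/20, 0)
  seg 4: down by d3 = 14/5 → (-93/20, -14/5)
  seg 5: right by d5 = -13/20 → (-53/10, -14/5)
  seg 6: left by d7 = -39/2 → (71/5, -14/5)
  seg 7: down by d7 = -39/2 → (71/5, 167/10)
  seg 8: right by d1 = 3 → (86/5, 167/10)
  seg 9: right by d2 = 7 → (121/5, 167/10)
  seg 10: down by d6 = 8 → (121/5, 87/10)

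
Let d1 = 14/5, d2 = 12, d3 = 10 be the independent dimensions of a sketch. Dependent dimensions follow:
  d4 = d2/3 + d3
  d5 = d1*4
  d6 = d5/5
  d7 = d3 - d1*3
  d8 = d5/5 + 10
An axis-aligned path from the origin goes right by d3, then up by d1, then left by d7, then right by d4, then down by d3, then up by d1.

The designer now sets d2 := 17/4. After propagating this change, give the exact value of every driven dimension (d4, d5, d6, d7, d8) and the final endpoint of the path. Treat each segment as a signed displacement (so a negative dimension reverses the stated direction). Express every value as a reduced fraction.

d4 = 137/12
d5 = 56/5
d6 = 56/25
d7 = 8/5
d8 = 306/25
endpoint = (1189/60, -22/5)

Apply edit: d2 := 17/4
  d4 = d2/3 + d3 = 137/12
  d5 = d1*4 = 56/5
  d6 = d5/5 = 56/25
  d7 = d3 - d1*3 = 8/5
  d8 = d5/5 + 10 = 306/25
Walk from origin (0, 0):
  seg 1: right by d3 = 10 → (10, 0)
  seg 2: up by d1 = 14/5 → (10, 14/5)
  seg 3: left by d7 = 8/5 → (42/5, 14/5)
  seg 4: right by d4 = 137/12 → (1189/60, 14/5)
  seg 5: down by d3 = 10 → (1189/60, -36/5)
  seg 6: up by d1 = 14/5 → (1189/60, -22/5)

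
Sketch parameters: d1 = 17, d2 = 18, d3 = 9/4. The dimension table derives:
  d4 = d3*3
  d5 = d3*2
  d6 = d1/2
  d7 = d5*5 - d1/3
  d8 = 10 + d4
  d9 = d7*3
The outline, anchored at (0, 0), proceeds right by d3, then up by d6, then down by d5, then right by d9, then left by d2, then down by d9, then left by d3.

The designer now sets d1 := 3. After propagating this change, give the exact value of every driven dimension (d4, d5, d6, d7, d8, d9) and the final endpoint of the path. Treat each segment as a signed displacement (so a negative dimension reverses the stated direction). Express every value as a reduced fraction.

Apply edit: d1 := 3
  d4 = d3*3 = 27/4
  d5 = d3*2 = 9/2
  d6 = d1/2 = 3/2
  d7 = d5*5 - d1/3 = 43/2
  d8 = 10 + d4 = 67/4
  d9 = d7*3 = 129/2
Walk from origin (0, 0):
  seg 1: right by d3 = 9/4 → (9/4, 0)
  seg 2: up by d6 = 3/2 → (9/4, 3/2)
  seg 3: down by d5 = 9/2 → (9/4, -3)
  seg 4: right by d9 = 129/2 → (267/4, -3)
  seg 5: left by d2 = 18 → (195/4, -3)
  seg 6: down by d9 = 129/2 → (195/4, -135/2)
  seg 7: left by d3 = 9/4 → (93/2, -135/2)

d4 = 27/4
d5 = 9/2
d6 = 3/2
d7 = 43/2
d8 = 67/4
d9 = 129/2
endpoint = (93/2, -135/2)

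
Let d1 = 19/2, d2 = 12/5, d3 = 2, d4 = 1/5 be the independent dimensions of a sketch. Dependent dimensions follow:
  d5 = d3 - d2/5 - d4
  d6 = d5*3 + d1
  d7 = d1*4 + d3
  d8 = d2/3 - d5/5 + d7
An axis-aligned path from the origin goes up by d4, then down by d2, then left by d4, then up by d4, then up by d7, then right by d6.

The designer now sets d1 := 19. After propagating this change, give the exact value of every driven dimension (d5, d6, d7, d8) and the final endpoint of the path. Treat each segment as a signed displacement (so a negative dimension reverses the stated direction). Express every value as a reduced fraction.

d5 = 33/25
d6 = 574/25
d7 = 78
d8 = 9817/125
endpoint = (569/25, 76)

Apply edit: d1 := 19
  d5 = d3 - d2/5 - d4 = 33/25
  d6 = d5*3 + d1 = 574/25
  d7 = d1*4 + d3 = 78
  d8 = d2/3 - d5/5 + d7 = 9817/125
Walk from origin (0, 0):
  seg 1: up by d4 = 1/5 → (0, 1/5)
  seg 2: down by d2 = 12/5 → (0, -11/5)
  seg 3: left by d4 = 1/5 → (-1/5, -11/5)
  seg 4: up by d4 = 1/5 → (-1/5, -2)
  seg 5: up by d7 = 78 → (-1/5, 76)
  seg 6: right by d6 = 574/25 → (569/25, 76)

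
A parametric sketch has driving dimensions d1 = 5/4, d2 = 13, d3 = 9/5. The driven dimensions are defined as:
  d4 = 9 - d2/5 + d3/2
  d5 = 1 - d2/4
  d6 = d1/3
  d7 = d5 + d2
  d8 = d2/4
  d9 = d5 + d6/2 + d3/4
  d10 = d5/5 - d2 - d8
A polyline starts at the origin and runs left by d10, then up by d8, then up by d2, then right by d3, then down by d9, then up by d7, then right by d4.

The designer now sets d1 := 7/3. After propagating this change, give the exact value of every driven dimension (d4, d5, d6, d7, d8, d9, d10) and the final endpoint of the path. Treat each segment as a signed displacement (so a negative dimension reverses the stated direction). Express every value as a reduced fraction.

d4 = 73/10
d5 = -9/4
d6 = 7/9
d7 = 43/4
d8 = 13/4
d9 = -127/90
d10 = -167/10
endpoint = (129/5, 2557/90)

Apply edit: d1 := 7/3
  d4 = 9 - d2/5 + d3/2 = 73/10
  d5 = 1 - d2/4 = -9/4
  d6 = d1/3 = 7/9
  d7 = d5 + d2 = 43/4
  d8 = d2/4 = 13/4
  d9 = d5 + d6/2 + d3/4 = -127/90
  d10 = d5/5 - d2 - d8 = -167/10
Walk from origin (0, 0):
  seg 1: left by d10 = -167/10 → (167/10, 0)
  seg 2: up by d8 = 13/4 → (167/10, 13/4)
  seg 3: up by d2 = 13 → (167/10, 65/4)
  seg 4: right by d3 = 9/5 → (37/2, 65/4)
  seg 5: down by d9 = -127/90 → (37/2, 3179/180)
  seg 6: up by d7 = 43/4 → (37/2, 2557/90)
  seg 7: right by d4 = 73/10 → (129/5, 2557/90)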